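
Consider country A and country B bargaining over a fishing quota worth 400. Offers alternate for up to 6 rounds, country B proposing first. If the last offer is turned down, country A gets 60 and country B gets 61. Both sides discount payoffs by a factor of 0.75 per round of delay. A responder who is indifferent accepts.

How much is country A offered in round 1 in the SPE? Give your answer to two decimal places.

Round 6 (country A proposes): country B gets 61 if talks fail, so country A offers 61 and keeps 339.
Round 5 (country B proposes): country A can get 339 next round, worth 0.75 × 339 = 254.25 now; country B offers that and keeps 145.75.
Round 4 (country A proposes): country B can get 145.75 next round, worth 0.75 × 145.75 = 109.3125 now, so country A offers 109.3125, keeping 290.6875.
Round 3 (country B proposes): country A can get 290.6875 next round, worth 0.75 × 290.6875 = 218.015625 now; country B offers that and keeps 181.984375.
Round 2 (country A proposes): country B can get 181.984375 next round, worth 0.75 × 181.984375 = 136.48828125 now. Country A offers 136.48828125 and keeps 400 − 136.48828125 = 263.51171875.
Round 1 (country B proposes): country A can get 263.51171875 next round, worth 0.75 × 263.51171875 = 197.6337890625 now, so country B offers 197.6337890625, keeping 202.3662109375.

197.63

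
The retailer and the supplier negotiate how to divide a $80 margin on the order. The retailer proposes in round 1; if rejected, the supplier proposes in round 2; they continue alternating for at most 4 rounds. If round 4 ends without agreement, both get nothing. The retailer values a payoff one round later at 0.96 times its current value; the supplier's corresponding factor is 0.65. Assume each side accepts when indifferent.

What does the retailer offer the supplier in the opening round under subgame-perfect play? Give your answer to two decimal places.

Round 4 (the supplier proposes): the retailer will accept anything ≥ 0, so the supplier offers 0 and keeps 80.
Round 3 (the retailer proposes): the supplier can get 80 next round, worth 0.65 × 80 = 52 now. The retailer offers 52 and keeps 80 − 52 = 28.
Round 2 (the supplier proposes): the retailer can get 28 next round, worth 0.96 × 28 = 26.88 now, so the supplier offers 26.88, keeping 53.12.
Round 1 (the retailer proposes): the supplier can get 53.12 next round, worth 0.65 × 53.12 = 34.528 now. The retailer offers 34.528 and keeps 80 − 34.528 = 45.472.

34.53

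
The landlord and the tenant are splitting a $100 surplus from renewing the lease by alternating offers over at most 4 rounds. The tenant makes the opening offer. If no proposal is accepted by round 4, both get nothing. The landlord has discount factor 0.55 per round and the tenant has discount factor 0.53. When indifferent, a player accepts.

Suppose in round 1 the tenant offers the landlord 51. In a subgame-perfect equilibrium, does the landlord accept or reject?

Accept

Round 4 (the landlord proposes): rejection yields 0 for the tenant; the landlord offers 0 and keeps 100.
Round 3 (the tenant proposes): the landlord can get 100 next round, worth 0.55 × 100 = 55 now, so the tenant offers 55, keeping 45.
Round 2 (the landlord proposes): the tenant can get 45 next round, worth 0.53 × 45 = 23.85 now, so the landlord offers 23.85, keeping 76.15.
So by rejecting in round 1, the landlord gets 76.15 next round, worth 0.55 × 76.15 = 41.8825 now.
Offer 51 ≥ 41.8825, so the landlord accepts.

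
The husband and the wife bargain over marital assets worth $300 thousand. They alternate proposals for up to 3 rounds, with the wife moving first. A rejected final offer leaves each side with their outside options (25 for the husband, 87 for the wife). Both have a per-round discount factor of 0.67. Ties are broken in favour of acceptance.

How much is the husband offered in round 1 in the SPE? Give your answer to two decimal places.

77.55

Round 3 (the wife proposes): the husband gets 25 if talks fail, so the wife offers 25 and keeps 275.
Round 2 (the husband proposes): the wife can get 275 next round, worth 0.67 × 275 = 184.25 now. The husband offers 184.25 and keeps 300 − 184.25 = 115.75.
Round 1 (the wife proposes): the husband can get 115.75 next round, worth 0.67 × 115.75 = 77.5525 now; the wife offers that and keeps 222.4475.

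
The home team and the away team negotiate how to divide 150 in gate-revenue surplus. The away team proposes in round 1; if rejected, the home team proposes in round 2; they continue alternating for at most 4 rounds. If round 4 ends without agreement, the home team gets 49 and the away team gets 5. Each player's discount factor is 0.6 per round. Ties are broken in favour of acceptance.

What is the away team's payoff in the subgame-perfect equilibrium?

Round 4 (the home team proposes): the away team gets 5 if talks fail, so the home team offers 5 and keeps 145.
Round 3 (the away team proposes): the home team can get 145 next round, worth 0.6 × 145 = 87 now, so the away team offers 87, keeping 63.
Round 2 (the home team proposes): the away team can get 63 next round, worth 0.6 × 63 = 37.8 now; the home team offers that and keeps 112.2.
Round 1 (the away team proposes): the home team can get 112.2 next round, worth 0.6 × 112.2 = 67.32 now, so the away team offers 67.32, keeping 82.68.

82.68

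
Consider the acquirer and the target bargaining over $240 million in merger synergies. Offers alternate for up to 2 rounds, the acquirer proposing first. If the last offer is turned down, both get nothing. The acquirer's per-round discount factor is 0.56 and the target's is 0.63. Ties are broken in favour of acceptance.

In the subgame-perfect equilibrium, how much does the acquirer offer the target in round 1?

151.2

Round 2 (the target proposes): rejection yields 0 for the acquirer; the target offers 0 and keeps 240.
Round 1 (the acquirer proposes): the target can get 240 next round, worth 0.63 × 240 = 151.2 now. The acquirer offers 151.2 and keeps 240 − 151.2 = 88.8.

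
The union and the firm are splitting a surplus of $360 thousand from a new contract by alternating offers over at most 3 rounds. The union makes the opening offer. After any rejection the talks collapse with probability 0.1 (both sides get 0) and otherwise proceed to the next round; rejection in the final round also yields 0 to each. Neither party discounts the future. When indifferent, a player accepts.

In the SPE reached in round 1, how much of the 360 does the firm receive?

32.4

Round 3 (the union proposes): the firm will accept anything ≥ 0, so the union offers 0 and keeps 360.
Round 2 (the firm proposes): rejecting gives the union an expected 0.9 × 360 = 324, so the firm offers 324, keeping 36.
Round 1 (the union proposes): rejecting gives the firm an expected 0.9 × 36 = 32.4; the union offers that and keeps 327.6.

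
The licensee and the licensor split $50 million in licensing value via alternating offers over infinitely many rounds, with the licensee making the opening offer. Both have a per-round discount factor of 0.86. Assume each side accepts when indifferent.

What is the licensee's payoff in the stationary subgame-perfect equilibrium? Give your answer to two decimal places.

In a stationary SPE each proposer offers the other exactly their discounted continuation value.
If the licensee keeps x when proposing and the licensor keeps y when proposing, then x = 50 − 0.86y and y = 50 − 0.86x.
Solving: x = 50(1 − 0.86) / (1 − 0.86·0.86) = 7 / 0.2604 ≈ 26.8817.
The licensor gets 50 − 26.8817 ≈ 23.1183.

26.88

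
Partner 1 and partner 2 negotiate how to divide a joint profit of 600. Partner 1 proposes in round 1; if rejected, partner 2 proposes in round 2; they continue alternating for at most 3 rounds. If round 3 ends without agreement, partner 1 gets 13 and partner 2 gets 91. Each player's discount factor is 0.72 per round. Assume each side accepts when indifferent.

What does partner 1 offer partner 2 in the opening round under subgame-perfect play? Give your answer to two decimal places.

Round 3 (partner 1 proposes): partner 2 gets 91 if talks fail, so partner 1 offers 91 and keeps 509.
Round 2 (partner 2 proposes): partner 1 can get 509 next round, worth 0.72 × 509 = 366.48 now, so partner 2 offers 366.48, keeping 233.52.
Round 1 (partner 1 proposes): partner 2 can get 233.52 next round, worth 0.72 × 233.52 = 168.1344 now. Partner 1 offers 168.1344 and keeps 600 − 168.1344 = 431.8656.

168.13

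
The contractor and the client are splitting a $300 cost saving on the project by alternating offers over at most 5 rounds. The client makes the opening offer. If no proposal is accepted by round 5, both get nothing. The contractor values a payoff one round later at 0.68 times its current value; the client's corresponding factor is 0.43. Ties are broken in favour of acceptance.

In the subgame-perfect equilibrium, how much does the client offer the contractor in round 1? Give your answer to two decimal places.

Round 5 (the client proposes): the contractor will accept anything ≥ 0, so the client offers 0 and keeps 300.
Round 4 (the contractor proposes): the client can get 300 next round, worth 0.43 × 300 = 129 now. The contractor offers 129 and keeps 300 − 129 = 171.
Round 3 (the client proposes): the contractor can get 171 next round, worth 0.68 × 171 = 116.28 now. The client offers 116.28 and keeps 300 − 116.28 = 183.72.
Round 2 (the contractor proposes): the client can get 183.72 next round, worth 0.43 × 183.72 = 78.9996 now, so the contractor offers 78.9996, keeping 221.0004.
Round 1 (the client proposes): the contractor can get 221.0004 next round, worth 0.68 × 221.0004 = 150.280272 now, so the client offers 150.280272, keeping 149.719728.

150.28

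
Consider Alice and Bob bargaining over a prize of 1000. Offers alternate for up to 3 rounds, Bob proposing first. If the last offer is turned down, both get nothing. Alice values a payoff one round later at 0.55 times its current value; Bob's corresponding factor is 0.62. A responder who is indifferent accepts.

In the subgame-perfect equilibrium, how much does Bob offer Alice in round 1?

209

By backward induction:
Round 3 (Bob proposes): Alice will accept anything ≥ 0, so Bob offers 0 and keeps 1000.
Round 2 (Alice proposes): Bob can get 1000 next round, worth 0.62 × 1000 = 620 now. Alice offers 620 and keeps 1000 − 620 = 380.
Round 1 (Bob proposes): Alice can get 380 next round, worth 0.55 × 380 = 209 now. Bob offers 209 and keeps 1000 − 209 = 791.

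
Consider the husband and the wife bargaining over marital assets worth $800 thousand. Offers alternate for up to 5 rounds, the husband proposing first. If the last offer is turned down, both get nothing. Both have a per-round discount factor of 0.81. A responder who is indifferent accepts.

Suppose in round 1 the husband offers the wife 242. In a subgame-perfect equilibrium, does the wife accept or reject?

Round 5 (the husband proposes): rejection yields 0 for the wife; the husband offers 0 and keeps 800.
Round 4 (the wife proposes): the husband can get 800 next round, worth 0.81 × 800 = 648 now. The wife offers 648 and keeps 800 − 648 = 152.
Round 3 (the husband proposes): the wife can get 152 next round, worth 0.81 × 152 = 123.12 now; the husband offers that and keeps 676.88.
Round 2 (the wife proposes): the husband can get 676.88 next round, worth 0.81 × 676.88 = 548.2728 now; the wife offers that and keeps 251.7272.
So by rejecting in round 1, the wife gets 251.7272 next round, worth 0.81 × 251.7272 = 203.899032 now.
Offer 242 ≥ 203.899032, so the wife accepts.

Accept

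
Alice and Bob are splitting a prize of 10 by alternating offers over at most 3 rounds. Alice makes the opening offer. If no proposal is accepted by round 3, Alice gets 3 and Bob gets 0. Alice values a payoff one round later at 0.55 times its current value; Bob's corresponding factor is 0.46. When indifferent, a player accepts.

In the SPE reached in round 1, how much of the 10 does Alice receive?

Solve by backward induction from round 3.
Round 3 (Alice proposes): Bob will accept anything ≥ 0, so Alice offers 0 and keeps 10.
Round 2 (Bob proposes): Alice can get 10 next round, worth 0.55 × 10 = 5.5 now, so Bob offers 5.5, keeping 4.5.
Round 1 (Alice proposes): Bob can get 4.5 next round, worth 0.46 × 4.5 = 2.07 now, so Alice offers 2.07, keeping 7.93.

7.93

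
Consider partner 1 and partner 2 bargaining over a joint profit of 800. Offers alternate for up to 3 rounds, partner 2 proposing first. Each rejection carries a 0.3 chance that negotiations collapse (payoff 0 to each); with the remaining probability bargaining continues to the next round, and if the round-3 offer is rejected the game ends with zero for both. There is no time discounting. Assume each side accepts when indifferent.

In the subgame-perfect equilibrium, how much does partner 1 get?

By backward induction:
Round 3 (partner 2 proposes): rejection yields 0 for partner 1; partner 2 offers 0 and keeps 800.
Round 2 (partner 1 proposes): rejecting gives partner 2 an expected 0.7 × 800 = 560, so partner 1 offers 560, keeping 240.
Round 1 (partner 2 proposes): rejecting gives partner 1 an expected 0.7 × 240 = 168; partner 2 offers that and keeps 632.

168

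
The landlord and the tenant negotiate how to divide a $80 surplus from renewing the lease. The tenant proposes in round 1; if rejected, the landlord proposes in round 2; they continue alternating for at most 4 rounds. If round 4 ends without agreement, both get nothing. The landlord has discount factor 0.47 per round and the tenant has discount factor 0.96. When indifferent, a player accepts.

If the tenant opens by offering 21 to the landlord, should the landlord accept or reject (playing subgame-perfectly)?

Work out the landlord's continuation value if the offer is rejected.
Round 4 (the landlord proposes): the tenant will accept anything ≥ 0, so the landlord offers 0 and keeps 80.
Round 3 (the tenant proposes): the landlord can get 80 next round, worth 0.47 × 80 = 37.6 now, so the tenant offers 37.6, keeping 42.4.
Round 2 (the landlord proposes): the tenant can get 42.4 next round, worth 0.96 × 42.4 = 40.704 now; the landlord offers that and keeps 39.296.
So by rejecting in round 1, the landlord gets 39.296 next round, worth 0.47 × 39.296 = 18.46912 now.
Offer 21 ≥ 18.46912, so the landlord accepts.

Accept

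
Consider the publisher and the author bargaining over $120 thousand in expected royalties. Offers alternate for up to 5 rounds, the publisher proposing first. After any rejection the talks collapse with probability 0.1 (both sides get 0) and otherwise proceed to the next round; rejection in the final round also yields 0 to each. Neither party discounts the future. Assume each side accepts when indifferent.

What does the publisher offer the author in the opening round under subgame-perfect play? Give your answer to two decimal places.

Round 5 (the publisher proposes): the author will accept anything ≥ 0, so the publisher offers 0 and keeps 120.
Round 4 (the author proposes): rejecting gives the publisher an expected 0.9 × 120 = 108; the author offers that and keeps 12.
Round 3 (the publisher proposes): rejecting gives the author an expected 0.9 × 12 = 10.8; the publisher offers that and keeps 109.2.
Round 2 (the author proposes): rejecting gives the publisher an expected 0.9 × 109.2 = 98.28. The author offers 98.28 and keeps 120 − 98.28 = 21.72.
Round 1 (the publisher proposes): rejecting gives the author an expected 0.9 × 21.72 = 19.548, so the publisher offers 19.548, keeping 100.452.

19.55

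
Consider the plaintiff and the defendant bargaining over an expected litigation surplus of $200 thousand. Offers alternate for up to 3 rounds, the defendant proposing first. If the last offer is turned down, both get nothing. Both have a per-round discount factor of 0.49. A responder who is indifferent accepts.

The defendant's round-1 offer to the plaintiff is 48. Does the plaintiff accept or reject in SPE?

Work out the plaintiff's continuation value if the offer is rejected.
Round 3 (the defendant proposes): rejection yields 0 for the plaintiff; the defendant offers 0 and keeps 200.
Round 2 (the plaintiff proposes): the defendant can get 200 next round, worth 0.49 × 200 = 98 now; the plaintiff offers that and keeps 102.
So by rejecting in round 1, the plaintiff gets 102 next round, worth 0.49 × 102 = 49.98 now.
Offer 48 < 49.98, so the plaintiff rejects.

Reject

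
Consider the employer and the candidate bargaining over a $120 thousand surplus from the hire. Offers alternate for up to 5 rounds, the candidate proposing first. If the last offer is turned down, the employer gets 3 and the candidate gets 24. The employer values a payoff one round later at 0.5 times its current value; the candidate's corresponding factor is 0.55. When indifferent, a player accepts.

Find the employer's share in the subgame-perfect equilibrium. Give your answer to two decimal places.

Round 5 (the candidate proposes): the employer gets 3 if talks fail, so the candidate offers 3 and keeps 117.
Round 4 (the employer proposes): the candidate can get 117 next round, worth 0.55 × 117 = 64.35 now, so the employer offers 64.35, keeping 55.65.
Round 3 (the candidate proposes): the employer can get 55.65 next round, worth 0.5 × 55.65 = 27.825 now. The candidate offers 27.825 and keeps 120 − 27.825 = 92.175.
Round 2 (the employer proposes): the candidate can get 92.175 next round, worth 0.55 × 92.175 = 50.69625 now, so the employer offers 50.69625, keeping 69.30375.
Round 1 (the candidate proposes): the employer can get 69.30375 next round, worth 0.5 × 69.30375 = 34.651875 now, so the candidate offers 34.651875, keeping 85.348125.

34.65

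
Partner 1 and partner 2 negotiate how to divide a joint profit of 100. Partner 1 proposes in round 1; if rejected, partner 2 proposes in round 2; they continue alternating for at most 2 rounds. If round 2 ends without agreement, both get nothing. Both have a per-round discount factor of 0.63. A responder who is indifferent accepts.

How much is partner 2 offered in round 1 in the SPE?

By backward induction:
Round 2 (partner 2 proposes): partner 1 will accept anything ≥ 0, so partner 2 offers 0 and keeps 100.
Round 1 (partner 1 proposes): partner 2 can get 100 next round, worth 0.63 × 100 = 63 now, so partner 1 offers 63, keeping 37.

63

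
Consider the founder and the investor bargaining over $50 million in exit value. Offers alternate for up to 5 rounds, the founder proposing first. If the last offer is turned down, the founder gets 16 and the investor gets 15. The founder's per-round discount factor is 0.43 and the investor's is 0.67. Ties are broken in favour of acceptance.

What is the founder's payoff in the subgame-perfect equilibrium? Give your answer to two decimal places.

24.16

Round 5 (the founder proposes): the investor gets 15 if talks fail, so the founder offers 15 and keeps 35.
Round 4 (the investor proposes): the founder can get 35 next round, worth 0.43 × 35 = 15.05 now. The investor offers 15.05 and keeps 50 − 15.05 = 34.95.
Round 3 (the founder proposes): the investor can get 34.95 next round, worth 0.67 × 34.95 = 23.4165 now; the founder offers that and keeps 26.5835.
Round 2 (the investor proposes): the founder can get 26.5835 next round, worth 0.43 × 26.5835 = 11.430905 now. The investor offers 11.430905 and keeps 50 − 11.430905 = 38.569095.
Round 1 (the founder proposes): the investor can get 38.569095 next round, worth 0.67 × 38.569095 = 25.84129365 now, so the founder offers 25.84129365, keeping 24.15870635.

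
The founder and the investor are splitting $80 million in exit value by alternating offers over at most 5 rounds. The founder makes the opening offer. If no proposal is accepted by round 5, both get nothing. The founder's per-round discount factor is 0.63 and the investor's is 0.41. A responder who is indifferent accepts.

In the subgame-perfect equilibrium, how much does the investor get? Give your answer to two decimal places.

Round 5 (the founder proposes): the investor will accept anything ≥ 0, so the founder offers 0 and keeps 80.
Round 4 (the investor proposes): the founder can get 80 next round, worth 0.63 × 80 = 50.4 now. The investor offers 50.4 and keeps 80 − 50.4 = 29.6.
Round 3 (the founder proposes): the investor can get 29.6 next round, worth 0.41 × 29.6 = 12.136 now; the founder offers that and keeps 67.864.
Round 2 (the investor proposes): the founder can get 67.864 next round, worth 0.63 × 67.864 = 42.75432 now; the investor offers that and keeps 37.24568.
Round 1 (the founder proposes): the investor can get 37.24568 next round, worth 0.41 × 37.24568 = 15.2707288 now; the founder offers that and keeps 64.7292712.

15.27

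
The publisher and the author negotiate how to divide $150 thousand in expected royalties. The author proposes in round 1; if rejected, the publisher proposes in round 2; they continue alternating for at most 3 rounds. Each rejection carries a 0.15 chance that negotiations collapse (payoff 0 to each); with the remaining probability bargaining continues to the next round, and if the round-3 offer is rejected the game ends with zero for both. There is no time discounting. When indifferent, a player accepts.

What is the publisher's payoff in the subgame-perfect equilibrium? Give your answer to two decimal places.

19.13

Round 3 (the author proposes): the publisher will accept anything ≥ 0, so the author offers 0 and keeps 150.
Round 2 (the publisher proposes): rejecting gives the author an expected 0.85 × 150 = 127.5. The publisher offers 127.5 and keeps 150 − 127.5 = 22.5.
Round 1 (the author proposes): rejecting gives the publisher an expected 0.85 × 22.5 = 19.125. The author offers 19.125 and keeps 150 − 19.125 = 130.875.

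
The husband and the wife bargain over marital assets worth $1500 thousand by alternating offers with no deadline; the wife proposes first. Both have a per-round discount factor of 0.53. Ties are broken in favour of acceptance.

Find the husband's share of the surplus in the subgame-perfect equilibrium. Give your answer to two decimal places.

519.61

In a stationary SPE each proposer offers the other exactly their discounted continuation value.
If the wife keeps x when proposing and the husband keeps y when proposing, then x = 1500 − 0.53y and y = 1500 − 0.53x.
Solving: x = 1500(1 − 0.53) / (1 − 0.53·0.53) = 705 / 0.7191 ≈ 980.3922.
The husband gets 1500 − 980.3922 ≈ 519.6078.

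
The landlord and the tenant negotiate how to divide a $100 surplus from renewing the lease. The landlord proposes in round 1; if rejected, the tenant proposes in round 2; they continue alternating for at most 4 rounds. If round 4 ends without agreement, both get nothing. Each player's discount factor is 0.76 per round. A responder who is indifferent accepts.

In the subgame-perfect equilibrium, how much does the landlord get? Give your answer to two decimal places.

37.86

Round 4 (the tenant proposes): rejection yields 0 for the landlord; the tenant offers 0 and keeps 100.
Round 3 (the landlord proposes): the tenant can get 100 next round, worth 0.76 × 100 = 76 now; the landlord offers that and keeps 24.
Round 2 (the tenant proposes): the landlord can get 24 next round, worth 0.76 × 24 = 18.24 now, so the tenant offers 18.24, keeping 81.76.
Round 1 (the landlord proposes): the tenant can get 81.76 next round, worth 0.76 × 81.76 = 62.1376 now; the landlord offers that and keeps 37.8624.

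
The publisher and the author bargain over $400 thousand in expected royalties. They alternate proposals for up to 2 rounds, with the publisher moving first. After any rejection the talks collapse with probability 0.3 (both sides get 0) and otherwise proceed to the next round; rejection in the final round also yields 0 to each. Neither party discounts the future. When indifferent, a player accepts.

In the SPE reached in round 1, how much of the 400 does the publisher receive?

120

By backward induction:
Round 2 (the author proposes): the publisher will accept anything ≥ 0, so the author offers 0 and keeps 400.
Round 1 (the publisher proposes): rejecting gives the author an expected 0.7 × 400 = 280, so the publisher offers 280, keeping 120.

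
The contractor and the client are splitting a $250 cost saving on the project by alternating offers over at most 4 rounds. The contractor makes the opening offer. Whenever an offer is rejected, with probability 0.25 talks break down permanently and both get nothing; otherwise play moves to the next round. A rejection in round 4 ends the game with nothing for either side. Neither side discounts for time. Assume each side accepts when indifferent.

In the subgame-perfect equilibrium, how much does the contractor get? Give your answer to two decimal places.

Round 4 (the client proposes): the contractor will accept anything ≥ 0, so the client offers 0 and keeps 250.
Round 3 (the contractor proposes): rejecting gives the client an expected 0.75 × 250 = 187.5; the contractor offers that and keeps 62.5.
Round 2 (the client proposes): rejecting gives the contractor an expected 0.75 × 62.5 = 46.875, so the client offers 46.875, keeping 203.125.
Round 1 (the contractor proposes): rejecting gives the client an expected 0.75 × 203.125 = 152.34375. The contractor offers 152.34375 and keeps 250 − 152.34375 = 97.65625.

97.66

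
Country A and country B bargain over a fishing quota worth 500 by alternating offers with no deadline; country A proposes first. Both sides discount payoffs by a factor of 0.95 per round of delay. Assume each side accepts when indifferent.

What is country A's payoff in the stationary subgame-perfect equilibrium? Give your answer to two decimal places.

Let x be country A's share when country A proposes and y be country B's share when country B proposes.
Country B accepts iff offered ≥ 0.95·y, so x = 500 − 0.95y. Symmetrically y = 500 − 0.95x.
Substituting: x = 500 − 0.95(500 − 0.95x), giving x(1 − 0.95·0.95) = 500(1 − 0.95).
So x = 500 × 0.05 / 0.0975 ≈ 256.4103, and country B receives 500 − x ≈ 243.5897.

256.41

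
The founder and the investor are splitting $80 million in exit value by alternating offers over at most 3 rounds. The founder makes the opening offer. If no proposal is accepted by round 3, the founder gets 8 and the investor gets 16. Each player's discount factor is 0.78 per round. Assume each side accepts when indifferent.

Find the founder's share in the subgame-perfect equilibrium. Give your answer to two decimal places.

Round 3 (the founder proposes): the investor gets 16 if talks fail, so the founder offers 16 and keeps 64.
Round 2 (the investor proposes): the founder can get 64 next round, worth 0.78 × 64 = 49.92 now; the investor offers that and keeps 30.08.
Round 1 (the founder proposes): the investor can get 30.08 next round, worth 0.78 × 30.08 = 23.4624 now. The founder offers 23.4624 and keeps 80 − 23.4624 = 56.5376.

56.54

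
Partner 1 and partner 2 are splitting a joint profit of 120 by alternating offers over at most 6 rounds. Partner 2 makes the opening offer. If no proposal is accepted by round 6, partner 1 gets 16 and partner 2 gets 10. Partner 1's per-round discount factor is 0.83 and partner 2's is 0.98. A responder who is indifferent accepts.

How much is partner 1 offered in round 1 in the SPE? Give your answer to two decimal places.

64.02

Solve by backward induction from round 6.
Round 6 (partner 1 proposes): partner 2 gets 10 if talks fail, so partner 1 offers 10 and keeps 110.
Round 5 (partner 2 proposes): partner 1 can get 110 next round, worth 0.83 × 110 = 91.3 now. Partner 2 offers 91.3 and keeps 120 − 91.3 = 28.7.
Round 4 (partner 1 proposes): partner 2 can get 28.7 next round, worth 0.98 × 28.7 = 28.126 now. Partner 1 offers 28.126 and keeps 120 − 28.126 = 91.874.
Round 3 (partner 2 proposes): partner 1 can get 91.874 next round, worth 0.83 × 91.874 = 76.25542 now. Partner 2 offers 76.25542 and keeps 120 − 76.25542 = 43.74458.
Round 2 (partner 1 proposes): partner 2 can get 43.74458 next round, worth 0.98 × 43.74458 = 42.8696884 now; partner 1 offers that and keeps 77.1303116.
Round 1 (partner 2 proposes): partner 1 can get 77.1303116 next round, worth 0.83 × 77.1303116 = 64.018158628 now. Partner 2 offers 64.018158628 and keeps 120 − 64.018158628 = 55.981841372.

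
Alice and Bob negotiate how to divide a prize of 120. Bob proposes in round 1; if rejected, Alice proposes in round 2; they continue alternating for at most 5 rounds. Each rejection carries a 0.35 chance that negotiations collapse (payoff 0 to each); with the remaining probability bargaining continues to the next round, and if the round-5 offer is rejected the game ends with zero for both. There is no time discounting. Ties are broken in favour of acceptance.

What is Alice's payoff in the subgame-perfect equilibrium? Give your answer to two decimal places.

Round 5 (Bob proposes): Alice will accept anything ≥ 0, so Bob offers 0 and keeps 120.
Round 4 (Alice proposes): rejecting gives Bob an expected 0.65 × 120 = 78, so Alice offers 78, keeping 42.
Round 3 (Bob proposes): rejecting gives Alice an expected 0.65 × 42 = 27.3; Bob offers that and keeps 92.7.
Round 2 (Alice proposes): rejecting gives Bob an expected 0.65 × 92.7 = 60.255; Alice offers that and keeps 59.745.
Round 1 (Bob proposes): rejecting gives Alice an expected 0.65 × 59.745 = 38.83425. Bob offers 38.83425 and keeps 120 − 38.83425 = 81.16575.

38.83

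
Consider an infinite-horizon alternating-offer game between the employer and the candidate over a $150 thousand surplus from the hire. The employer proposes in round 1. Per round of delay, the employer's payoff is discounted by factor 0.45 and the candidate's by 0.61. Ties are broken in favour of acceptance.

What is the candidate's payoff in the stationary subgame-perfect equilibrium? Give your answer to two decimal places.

69.37

When the employer proposes, the candidate accepts any offer worth at least 0.61 times what the candidate would get by proposing next round; and vice versa.
This gives x = 150 − 0.61y and y = 150 − 0.45x, where x and y are each side's share when it proposes.
Hence (1 − 0.61·0.45)x = 150(1 − 0.61), i.e. 0.7255·x = 58.5.
x ≈ 80.6340; the candidate's share is 150 − x ≈ 69.3660.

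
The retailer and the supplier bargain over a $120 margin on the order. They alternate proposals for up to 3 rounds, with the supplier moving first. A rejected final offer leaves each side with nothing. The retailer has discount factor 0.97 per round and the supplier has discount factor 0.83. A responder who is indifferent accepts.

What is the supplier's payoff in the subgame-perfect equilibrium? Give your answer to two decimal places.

100.21

Round 3 (the supplier proposes): the retailer will accept anything ≥ 0, so the supplier offers 0 and keeps 120.
Round 2 (the retailer proposes): the supplier can get 120 next round, worth 0.83 × 120 = 99.6 now, so the retailer offers 99.6, keeping 20.4.
Round 1 (the supplier proposes): the retailer can get 20.4 next round, worth 0.97 × 20.4 = 19.788 now; the supplier offers that and keeps 100.212.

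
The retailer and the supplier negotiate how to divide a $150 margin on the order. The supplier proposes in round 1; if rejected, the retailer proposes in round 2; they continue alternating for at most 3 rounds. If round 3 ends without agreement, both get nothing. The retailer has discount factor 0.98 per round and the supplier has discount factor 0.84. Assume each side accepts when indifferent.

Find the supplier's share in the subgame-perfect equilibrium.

126.48

Solve by backward induction from round 3.
Round 3 (the supplier proposes): the retailer will accept anything ≥ 0, so the supplier offers 0 and keeps 150.
Round 2 (the retailer proposes): the supplier can get 150 next round, worth 0.84 × 150 = 126 now. The retailer offers 126 and keeps 150 − 126 = 24.
Round 1 (the supplier proposes): the retailer can get 24 next round, worth 0.98 × 24 = 23.52 now. The supplier offers 23.52 and keeps 150 − 23.52 = 126.48.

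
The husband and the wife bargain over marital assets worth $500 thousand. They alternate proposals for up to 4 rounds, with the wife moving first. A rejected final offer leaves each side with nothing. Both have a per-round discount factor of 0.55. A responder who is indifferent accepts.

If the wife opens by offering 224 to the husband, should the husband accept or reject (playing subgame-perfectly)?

Round 4 (the husband proposes): rejection yields 0 for the wife; the husband offers 0 and keeps 500.
Round 3 (the wife proposes): the husband can get 500 next round, worth 0.55 × 500 = 275 now. The wife offers 275 and keeps 500 − 275 = 225.
Round 2 (the husband proposes): the wife can get 225 next round, worth 0.55 × 225 = 123.75 now; the husband offers that and keeps 376.25.
So by rejecting in round 1, the husband gets 376.25 next round, worth 0.55 × 376.25 = 206.9375 now.
Offer 224 ≥ 206.9375, so the husband accepts.

Accept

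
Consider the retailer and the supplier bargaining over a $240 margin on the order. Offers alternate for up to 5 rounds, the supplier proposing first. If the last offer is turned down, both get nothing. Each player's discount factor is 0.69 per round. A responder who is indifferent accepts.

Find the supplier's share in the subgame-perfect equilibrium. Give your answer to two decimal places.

164.22

Work backward from the last round.
Round 5 (the supplier proposes): rejection yields 0 for the retailer; the supplier offers 0 and keeps 240.
Round 4 (the retailer proposes): the supplier can get 240 next round, worth 0.69 × 240 = 165.6 now; the retailer offers that and keeps 74.4.
Round 3 (the supplier proposes): the retailer can get 74.4 next round, worth 0.69 × 74.4 = 51.336 now. The supplier offers 51.336 and keeps 240 − 51.336 = 188.664.
Round 2 (the retailer proposes): the supplier can get 188.664 next round, worth 0.69 × 188.664 = 130.17816 now. The retailer offers 130.17816 and keeps 240 − 130.17816 = 109.82184.
Round 1 (the supplier proposes): the retailer can get 109.82184 next round, worth 0.69 × 109.82184 = 75.7770696 now, so the supplier offers 75.7770696, keeping 164.2229304.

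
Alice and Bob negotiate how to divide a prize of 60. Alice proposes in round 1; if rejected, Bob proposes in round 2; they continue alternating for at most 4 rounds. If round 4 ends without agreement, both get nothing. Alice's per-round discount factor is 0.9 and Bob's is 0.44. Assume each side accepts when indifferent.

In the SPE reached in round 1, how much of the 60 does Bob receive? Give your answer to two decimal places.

13.09

Round 4 (Bob proposes): rejection yields 0 for Alice; Bob offers 0 and keeps 60.
Round 3 (Alice proposes): Bob can get 60 next round, worth 0.44 × 60 = 26.4 now; Alice offers that and keeps 33.6.
Round 2 (Bob proposes): Alice can get 33.6 next round, worth 0.9 × 33.6 = 30.24 now, so Bob offers 30.24, keeping 29.76.
Round 1 (Alice proposes): Bob can get 29.76 next round, worth 0.44 × 29.76 = 13.0944 now; Alice offers that and keeps 46.9056.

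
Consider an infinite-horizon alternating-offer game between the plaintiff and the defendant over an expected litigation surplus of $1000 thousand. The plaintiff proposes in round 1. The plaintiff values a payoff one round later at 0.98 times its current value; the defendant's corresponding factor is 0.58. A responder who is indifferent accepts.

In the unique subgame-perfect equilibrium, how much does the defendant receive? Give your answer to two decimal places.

Let x be the plaintiff's share when the plaintiff proposes and y be the defendant's share when the defendant proposes.
The defendant accepts iff offered ≥ 0.58·y, so x = 1000 − 0.58y. Symmetrically y = 1000 − 0.98x.
Substituting: x = 1000 − 0.58(1000 − 0.98x), giving x(1 − 0.98·0.58) = 1000(1 − 0.58).
So x = 1000 × 0.42 / 0.4316 ≈ 973.1233, and the defendant receives 1000 − x ≈ 26.8767.

26.88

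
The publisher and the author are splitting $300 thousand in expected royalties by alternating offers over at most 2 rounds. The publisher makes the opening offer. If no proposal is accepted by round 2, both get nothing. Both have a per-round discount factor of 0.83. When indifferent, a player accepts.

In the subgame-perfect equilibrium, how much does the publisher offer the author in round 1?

249

Round 2 (the author proposes): the publisher will accept anything ≥ 0, so the author offers 0 and keeps 300.
Round 1 (the publisher proposes): the author can get 300 next round, worth 0.83 × 300 = 249 now; the publisher offers that and keeps 51.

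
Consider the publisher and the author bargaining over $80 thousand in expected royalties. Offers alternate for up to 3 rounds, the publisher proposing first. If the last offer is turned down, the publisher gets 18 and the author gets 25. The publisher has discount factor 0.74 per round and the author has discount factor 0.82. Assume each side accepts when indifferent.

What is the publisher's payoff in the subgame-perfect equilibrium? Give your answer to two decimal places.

47.77

Work backward from the last round.
Round 3 (the publisher proposes): the author gets 25 if talks fail, so the publisher offers 25 and keeps 55.
Round 2 (the author proposes): the publisher can get 55 next round, worth 0.74 × 55 = 40.7 now, so the author offers 40.7, keeping 39.3.
Round 1 (the publisher proposes): the author can get 39.3 next round, worth 0.82 × 39.3 = 32.226 now; the publisher offers that and keeps 47.774.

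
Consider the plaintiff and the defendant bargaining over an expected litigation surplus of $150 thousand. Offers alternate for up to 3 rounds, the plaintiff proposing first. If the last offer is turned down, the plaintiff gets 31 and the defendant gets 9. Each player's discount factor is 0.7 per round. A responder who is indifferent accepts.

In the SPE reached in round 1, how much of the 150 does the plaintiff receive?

Round 3 (the plaintiff proposes): the defendant gets 9 if talks fail, so the plaintiff offers 9 and keeps 141.
Round 2 (the defendant proposes): the plaintiff can get 141 next round, worth 0.7 × 141 = 98.7 now, so the defendant offers 98.7, keeping 51.3.
Round 1 (the plaintiff proposes): the defendant can get 51.3 next round, worth 0.7 × 51.3 = 35.91 now, so the plaintiff offers 35.91, keeping 114.09.

114.09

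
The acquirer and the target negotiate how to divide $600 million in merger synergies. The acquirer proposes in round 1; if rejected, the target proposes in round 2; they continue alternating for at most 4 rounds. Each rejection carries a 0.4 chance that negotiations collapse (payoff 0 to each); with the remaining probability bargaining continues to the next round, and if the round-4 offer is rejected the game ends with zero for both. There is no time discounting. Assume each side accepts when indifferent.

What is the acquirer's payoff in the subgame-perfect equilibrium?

Round 4 (the target proposes): the acquirer will accept anything ≥ 0, so the target offers 0 and keeps 600.
Round 3 (the acquirer proposes): rejecting gives the target an expected 0.6 × 600 = 360; the acquirer offers that and keeps 240.
Round 2 (the target proposes): rejecting gives the acquirer an expected 0.6 × 240 = 144, so the target offers 144, keeping 456.
Round 1 (the acquirer proposes): rejecting gives the target an expected 0.6 × 456 = 273.6. The acquirer offers 273.6 and keeps 600 − 273.6 = 326.4.

326.4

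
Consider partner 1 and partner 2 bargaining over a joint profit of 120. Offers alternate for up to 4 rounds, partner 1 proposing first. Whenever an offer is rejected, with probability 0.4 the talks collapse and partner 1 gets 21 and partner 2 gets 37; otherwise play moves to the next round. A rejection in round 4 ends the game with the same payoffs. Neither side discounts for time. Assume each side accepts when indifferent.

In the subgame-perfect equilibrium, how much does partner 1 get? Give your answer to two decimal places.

Round 4 (partner 2 proposes): partner 1 gets 21 if talks fail, so partner 2 offers 21 and keeps 99.
Round 3 (partner 1 proposes): rejecting gives partner 2 an expected 0.6 × 99 + 0.4 × 37 = 74.2. Partner 1 offers 74.2 and keeps 120 − 74.2 = 45.8.
Round 2 (partner 2 proposes): rejecting gives partner 1 an expected 0.6 × 45.8 + 0.4 × 21 = 35.88, so partner 2 offers 35.88, keeping 84.12.
Round 1 (partner 1 proposes): rejecting gives partner 2 an expected 0.6 × 84.12 + 0.4 × 37 = 65.272. Partner 1 offers 65.272 and keeps 120 − 65.272 = 54.728.

54.73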